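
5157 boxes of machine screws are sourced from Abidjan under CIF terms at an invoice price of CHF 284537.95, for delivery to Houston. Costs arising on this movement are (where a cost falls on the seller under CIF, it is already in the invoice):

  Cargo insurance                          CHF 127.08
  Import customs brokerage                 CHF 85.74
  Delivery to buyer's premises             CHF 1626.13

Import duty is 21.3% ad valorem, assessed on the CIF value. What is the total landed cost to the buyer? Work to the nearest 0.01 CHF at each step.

CIF: the seller pays costs through ocean freight and marine insurance to the destination port.
Already in the invoice (seller's account under CIF): insurance — exclude.
The CIF price already equals the CIF value: 284537.95
Import duty = 284537.95 × 21.3% = 60606.58
Buyer bears: brokerage 85.74 + delivery 1626.13 + duty 60606.58 = 62318.45
Landed cost = invoice 284537.95 + 62318.45 = 346856.40

Total landed cost: CHF 346856.40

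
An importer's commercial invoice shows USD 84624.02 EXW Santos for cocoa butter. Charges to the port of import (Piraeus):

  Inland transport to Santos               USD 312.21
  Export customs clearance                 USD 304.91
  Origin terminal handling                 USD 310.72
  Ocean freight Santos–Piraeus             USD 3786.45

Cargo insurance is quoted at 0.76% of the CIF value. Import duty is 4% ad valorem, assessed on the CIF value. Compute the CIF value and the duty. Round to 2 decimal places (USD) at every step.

CIF value: USD 90022.48; import duty: USD 3600.90

Let C be the CIF value. C = EXW price + pre-shipment costs + freight + 0.76% × C
C − 0.76% × C = 84624.02 + 312.21 + 304.91 + 310.72 + 3786.45
0.9924 × C = 89338.31
C = 89338.31 / 0.9924 = 90022.48
Insurance premium = 0.76% × 90022.48 = 684.17
Import duty = 90022.48 × 4% = 3600.90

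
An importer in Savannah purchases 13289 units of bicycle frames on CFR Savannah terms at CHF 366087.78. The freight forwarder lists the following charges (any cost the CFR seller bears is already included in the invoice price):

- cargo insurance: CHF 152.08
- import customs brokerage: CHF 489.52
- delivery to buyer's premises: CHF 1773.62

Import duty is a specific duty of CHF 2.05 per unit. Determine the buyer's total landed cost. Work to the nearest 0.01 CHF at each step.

Total landed cost: CHF 395745.45

CFR: the seller pays costs through ocean freight to the destination port, but not insurance.
CIF value = CFR price + insurance = 366087.78 + 152.08 = 366239.86
Import duty = 13289 × 2.05 = 27242.45
Buyer bears: insurance 152.08 + brokerage 489.52 + delivery 1773.62 + duty 27242.45 = 29657.67
Landed cost = invoice 366087.78 + 29657.67 = 395745.45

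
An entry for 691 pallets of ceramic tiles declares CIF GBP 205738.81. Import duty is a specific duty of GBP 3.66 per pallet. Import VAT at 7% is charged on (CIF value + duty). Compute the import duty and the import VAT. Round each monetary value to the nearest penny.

Import duty = 691 × 3.66 = 2529.06
VAT base = CIF + duty = 205738.81 + 2529.06 = 208267.87
Import VAT = 208267.87 × 7% = 14578.75

Import duty: GBP 2529.06; import VAT: GBP 14578.75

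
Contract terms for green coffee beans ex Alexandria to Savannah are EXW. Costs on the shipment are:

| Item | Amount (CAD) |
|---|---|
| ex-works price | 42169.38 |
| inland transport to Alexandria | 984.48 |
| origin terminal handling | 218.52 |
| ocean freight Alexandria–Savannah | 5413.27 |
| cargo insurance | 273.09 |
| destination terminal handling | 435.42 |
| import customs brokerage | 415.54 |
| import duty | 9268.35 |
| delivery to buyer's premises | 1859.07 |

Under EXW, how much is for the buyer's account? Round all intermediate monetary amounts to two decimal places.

EXW: the seller makes goods available at their premises; the buyer bears all onward costs.
Seller's account: goods 42169.38 = 42169.38
Buyer's account: inland to port 984.48 + origin terminal 218.52 + freight 5413.27 + insurance 273.09 + destination terminal 435.42 + brokerage 415.54 + duty 9268.35 + delivery 1859.07 = 18867.74

Buyer's account: CAD 18867.74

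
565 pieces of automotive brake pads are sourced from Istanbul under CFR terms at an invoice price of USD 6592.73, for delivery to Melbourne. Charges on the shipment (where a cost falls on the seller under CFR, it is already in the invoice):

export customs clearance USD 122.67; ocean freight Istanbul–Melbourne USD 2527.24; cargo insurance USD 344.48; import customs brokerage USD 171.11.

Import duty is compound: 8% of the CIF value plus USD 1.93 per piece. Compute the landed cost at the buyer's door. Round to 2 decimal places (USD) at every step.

CFR: the seller pays costs through ocean freight to the destination port, but not insurance.
Already in the invoice (seller's account under CFR): export clearance, freight — exclude.
CIF value = CFR price + insurance = 6592.73 + 344.48 = 6937.21
Ad valorem component: 6937.21 × 8% = 554.98
Specific component: 565 × 1.93 = 1090.45
Import duty = 554.98 + 1090.45 = 1645.43
Buyer bears: insurance 344.48 + brokerage 171.11 + duty 1645.43 = 2161.02
Landed cost = invoice 6592.73 + 2161.02 = 8753.75

Total landed cost: USD 8753.75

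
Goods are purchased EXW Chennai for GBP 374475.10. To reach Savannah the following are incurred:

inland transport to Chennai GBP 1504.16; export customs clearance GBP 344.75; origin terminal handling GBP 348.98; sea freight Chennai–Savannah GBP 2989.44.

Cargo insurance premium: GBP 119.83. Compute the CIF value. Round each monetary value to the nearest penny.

CIF = EXW price + pre-shipment costs + freight + insurance
CIF = 374475.10 + 1504.16 + 344.75 + 348.98 + 2989.44 + 119.83 = 379782.26

CIF value: GBP 379782.26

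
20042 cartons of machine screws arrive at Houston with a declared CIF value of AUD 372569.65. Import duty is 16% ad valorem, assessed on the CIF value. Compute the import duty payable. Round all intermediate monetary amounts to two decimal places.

Import duty: AUD 59611.14

Import duty = 372569.65 × 16% = 59611.14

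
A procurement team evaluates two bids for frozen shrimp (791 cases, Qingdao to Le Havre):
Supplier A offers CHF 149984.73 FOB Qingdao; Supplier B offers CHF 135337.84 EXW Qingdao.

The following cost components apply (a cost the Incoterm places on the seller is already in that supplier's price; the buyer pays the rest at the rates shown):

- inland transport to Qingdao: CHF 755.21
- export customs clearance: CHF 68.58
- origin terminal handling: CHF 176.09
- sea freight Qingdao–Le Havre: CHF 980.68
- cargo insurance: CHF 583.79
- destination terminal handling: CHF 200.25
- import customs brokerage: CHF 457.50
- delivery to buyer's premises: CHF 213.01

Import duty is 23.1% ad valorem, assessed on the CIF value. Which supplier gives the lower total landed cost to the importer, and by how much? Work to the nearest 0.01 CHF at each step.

Supplier B is cheaper by CHF 16799.47

Supplier A (FOB):
CIF value = FOB price + freight + insurance = 149984.73 + 980.68 + 583.79 = 151549.20
Import duty = 151549.20 × 23.1% = 35007.87
Buyer bears (A): 980.68 + 583.79 + 200.25 + 457.50 + 213.01 = 2435.23
Landed cost (A) = invoice 149984.73 + 2435.23 + duty 35007.87 = 187427.83
Supplier B (EXW):
CIF value = EXW price + inland to port + export clearance + origin terminal + freight + insurance = 135337.84 + 755.21 + 68.58 + 176.09 + 980.68 + 583.79 = 137902.19
Import duty = 137902.19 × 23.1% = 31855.41
Buyer bears (B): 755.21 + 68.58 + 176.09 + 980.68 + 583.79 + 200.25 + 457.50 + 213.01 = 3435.11
Landed cost (B) = invoice 135337.84 + 3435.11 + duty 31855.41 = 170628.36
Difference = |187427.83 − 170628.36| = 16799.47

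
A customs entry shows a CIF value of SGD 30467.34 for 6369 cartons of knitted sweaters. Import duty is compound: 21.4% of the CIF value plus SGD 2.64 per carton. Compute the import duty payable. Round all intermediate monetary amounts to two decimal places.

Ad valorem component: 30467.34 × 21.4% = 6520.01
Specific component: 6369 × 2.64 = 16814.16
Import duty = 6520.01 + 16814.16 = 23334.17

Import duty: SGD 23334.17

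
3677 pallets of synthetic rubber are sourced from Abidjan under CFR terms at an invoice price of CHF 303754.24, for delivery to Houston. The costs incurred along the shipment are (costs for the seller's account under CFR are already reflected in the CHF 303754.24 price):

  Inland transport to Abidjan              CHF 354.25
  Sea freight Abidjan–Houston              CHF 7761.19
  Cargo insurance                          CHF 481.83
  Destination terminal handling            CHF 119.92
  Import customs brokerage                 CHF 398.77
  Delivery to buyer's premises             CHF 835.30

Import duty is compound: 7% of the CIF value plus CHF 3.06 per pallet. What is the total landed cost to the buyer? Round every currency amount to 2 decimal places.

CFR: the seller pays costs through ocean freight to the destination port, but not insurance.
Already in the invoice (seller's account under CFR): inland to port, freight — exclude.
CIF value = CFR price + insurance = 303754.24 + 481.83 = 304236.07
Ad valorem component: 304236.07 × 7% = 21296.52
Specific component: 3677 × 3.06 = 11251.62
Import duty = 21296.52 + 11251.62 = 32548.14
Buyer bears: insurance 481.83 + destination terminal 119.92 + brokerage 398.77 + delivery 835.30 + duty 32548.14 = 34383.96
Landed cost = invoice 303754.24 + 34383.96 = 338138.20

Total landed cost: CHF 338138.20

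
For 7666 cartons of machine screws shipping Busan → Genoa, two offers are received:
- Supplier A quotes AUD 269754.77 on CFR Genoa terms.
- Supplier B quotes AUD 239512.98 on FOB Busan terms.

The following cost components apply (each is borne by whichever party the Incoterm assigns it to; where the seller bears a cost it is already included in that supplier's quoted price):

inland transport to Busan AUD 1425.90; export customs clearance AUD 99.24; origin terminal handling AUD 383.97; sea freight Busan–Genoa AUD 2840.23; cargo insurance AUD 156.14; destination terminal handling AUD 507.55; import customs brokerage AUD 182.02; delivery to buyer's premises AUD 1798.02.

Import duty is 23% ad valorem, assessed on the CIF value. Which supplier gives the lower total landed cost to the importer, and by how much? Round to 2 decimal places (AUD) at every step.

Supplier A (CFR):
CIF value = CFR price + insurance = 269754.77 + 156.14 = 269910.91
Import duty = 269910.91 × 23% = 62079.51
Buyer bears (A): 156.14 + 507.55 + 182.02 + 1798.02 = 2643.73
Landed cost (A) = invoice 269754.77 + 2643.73 + duty 62079.51 = 334478.01
Supplier B (FOB):
CIF value = FOB price + freight + insurance = 239512.98 + 2840.23 + 156.14 = 242509.35
Import duty = 242509.35 × 23% = 55777.15
Buyer bears (B): 2840.23 + 156.14 + 507.55 + 182.02 + 1798.02 = 5483.96
Landed cost (B) = invoice 239512.98 + 5483.96 + duty 55777.15 = 300774.09
Difference = |334478.01 − 300774.09| = 33703.92

Supplier B is cheaper by AUD 33703.92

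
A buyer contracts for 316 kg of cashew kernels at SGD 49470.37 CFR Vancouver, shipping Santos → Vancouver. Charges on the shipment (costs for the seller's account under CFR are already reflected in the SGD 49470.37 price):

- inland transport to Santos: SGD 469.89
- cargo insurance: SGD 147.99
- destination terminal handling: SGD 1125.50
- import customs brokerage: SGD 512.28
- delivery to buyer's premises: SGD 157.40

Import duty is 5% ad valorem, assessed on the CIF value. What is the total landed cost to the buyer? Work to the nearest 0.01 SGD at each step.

CFR: the seller pays costs through ocean freight to the destination port, but not insurance.
Already in the invoice (seller's account under CFR): inland to port — exclude.
CIF value = CFR price + insurance = 49470.37 + 147.99 = 49618.36
Import duty = 49618.36 × 5% = 2480.92
Buyer bears: insurance 147.99 + destination terminal 1125.50 + brokerage 512.28 + delivery 157.40 + duty 2480.92 = 4424.09
Landed cost = invoice 49470.37 + 4424.09 = 53894.46

Total landed cost: SGD 53894.46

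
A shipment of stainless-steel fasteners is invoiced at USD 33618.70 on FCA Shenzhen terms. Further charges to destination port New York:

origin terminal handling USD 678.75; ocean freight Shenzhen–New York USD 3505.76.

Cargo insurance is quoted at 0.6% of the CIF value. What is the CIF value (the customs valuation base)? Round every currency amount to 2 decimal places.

CIF value: USD 38031.40

Let C be the CIF value. C = FCA price + pre-shipment costs + freight + 0.6% × C
C − 0.6% × C = 33618.70 + 678.75 + 3505.76
0.994 × C = 37803.21
C = 37803.21 / 0.994 = 38031.40
Insurance premium = 0.6% × 38031.40 = 228.19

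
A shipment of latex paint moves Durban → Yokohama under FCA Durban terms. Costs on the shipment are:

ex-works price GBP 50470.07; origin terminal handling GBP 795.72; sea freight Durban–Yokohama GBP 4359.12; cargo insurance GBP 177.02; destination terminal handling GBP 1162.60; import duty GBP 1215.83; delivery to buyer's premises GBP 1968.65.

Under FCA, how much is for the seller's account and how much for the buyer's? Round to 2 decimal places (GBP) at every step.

Seller: GBP 50470.07; buyer: GBP 9678.94

FCA: the seller delivers export-cleared goods to the carrier; the buyer bears costs from that point.
Seller's account: goods 50470.07 = 50470.07
Buyer's account: origin terminal 795.72 + freight 4359.12 + insurance 177.02 + destination terminal 1162.60 + duty 1215.83 + delivery 1968.65 = 9678.94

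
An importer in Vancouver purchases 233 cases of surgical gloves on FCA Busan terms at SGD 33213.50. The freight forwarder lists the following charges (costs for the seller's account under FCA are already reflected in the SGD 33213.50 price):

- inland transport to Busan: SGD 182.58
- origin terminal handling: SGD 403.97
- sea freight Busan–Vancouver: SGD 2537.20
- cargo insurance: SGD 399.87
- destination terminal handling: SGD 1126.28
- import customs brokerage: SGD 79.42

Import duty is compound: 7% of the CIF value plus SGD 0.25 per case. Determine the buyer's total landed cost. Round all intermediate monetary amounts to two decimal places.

Total landed cost: SGD 40377.31

FCA: the seller delivers export-cleared goods to the carrier; the buyer bears costs from that point.
Already in the invoice (seller's account under FCA): inland to port — exclude.
CIF value = FCA price + origin terminal + freight + insurance = 33213.50 + 403.97 + 2537.20 + 399.87 = 36554.54
Ad valorem component: 36554.54 × 7% = 2558.82
Specific component: 233 × 0.25 = 58.25
Import duty = 2558.82 + 58.25 = 2617.07
Buyer bears: origin terminal 403.97 + freight 2537.20 + insurance 399.87 + destination terminal 1126.28 + brokerage 79.42 + duty 2617.07 = 7163.81
Landed cost = invoice 33213.50 + 7163.81 = 40377.31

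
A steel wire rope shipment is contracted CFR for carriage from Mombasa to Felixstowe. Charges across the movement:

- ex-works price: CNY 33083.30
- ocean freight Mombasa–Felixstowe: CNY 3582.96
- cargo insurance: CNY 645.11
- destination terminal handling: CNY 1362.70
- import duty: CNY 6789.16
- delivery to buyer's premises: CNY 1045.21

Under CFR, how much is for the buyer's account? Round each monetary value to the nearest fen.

CFR: the seller pays costs through ocean freight to the destination port, but not insurance.
Seller's account: goods 33083.30 + freight 3582.96 = 36666.26
Buyer's account: insurance 645.11 + destination terminal 1362.70 + duty 6789.16 + delivery 1045.21 = 9842.18

Buyer's account: CNY 9842.18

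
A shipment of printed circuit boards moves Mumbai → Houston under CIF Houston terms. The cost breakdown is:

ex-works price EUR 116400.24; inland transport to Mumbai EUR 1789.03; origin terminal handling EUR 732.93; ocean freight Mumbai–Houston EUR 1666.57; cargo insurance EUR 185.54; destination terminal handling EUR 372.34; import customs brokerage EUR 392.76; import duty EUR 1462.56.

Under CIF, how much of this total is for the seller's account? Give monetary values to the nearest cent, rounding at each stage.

Seller's account: EUR 120774.31

CIF: the seller pays costs through ocean freight and marine insurance to the destination port.
Seller's account: goods 116400.24 + inland to port 1789.03 + origin terminal 732.93 + freight 1666.57 + insurance 185.54 = 120774.31
Buyer's account: destination terminal 372.34 + brokerage 392.76 + duty 1462.56 = 2227.66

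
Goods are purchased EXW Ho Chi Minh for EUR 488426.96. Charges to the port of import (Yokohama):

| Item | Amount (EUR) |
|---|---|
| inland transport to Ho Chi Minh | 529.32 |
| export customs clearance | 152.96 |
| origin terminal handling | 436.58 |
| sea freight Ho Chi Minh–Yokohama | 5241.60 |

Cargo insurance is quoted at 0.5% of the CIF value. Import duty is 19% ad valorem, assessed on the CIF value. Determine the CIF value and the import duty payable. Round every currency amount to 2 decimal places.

Let C be the CIF value. C = EXW price + pre-shipment costs + freight + 0.5% × C
C − 0.5% × C = 488426.96 + 529.32 + 152.96 + 436.58 + 5241.60
0.995 × C = 494787.42
C = 494787.42 / 0.995 = 497273.79
Insurance premium = 0.5% × 497273.79 = 2486.37
Import duty = 497273.79 × 19% = 94482.02

CIF value: EUR 497273.79; import duty: EUR 94482.02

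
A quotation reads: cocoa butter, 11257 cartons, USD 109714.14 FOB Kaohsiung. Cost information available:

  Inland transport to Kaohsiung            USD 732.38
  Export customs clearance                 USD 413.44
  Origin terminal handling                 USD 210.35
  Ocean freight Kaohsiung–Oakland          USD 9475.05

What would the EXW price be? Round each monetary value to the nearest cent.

Not relevant to the conversion: freight — on the buyer under both terms; not part of either seller's price.
From FOB to EXW, the seller no longer bears: inland to port, export clearance, origin terminal.
EXW price = 109714.14 − 732.38 − 413.44 − 210.35 = 108357.97

EXW price: USD 108357.97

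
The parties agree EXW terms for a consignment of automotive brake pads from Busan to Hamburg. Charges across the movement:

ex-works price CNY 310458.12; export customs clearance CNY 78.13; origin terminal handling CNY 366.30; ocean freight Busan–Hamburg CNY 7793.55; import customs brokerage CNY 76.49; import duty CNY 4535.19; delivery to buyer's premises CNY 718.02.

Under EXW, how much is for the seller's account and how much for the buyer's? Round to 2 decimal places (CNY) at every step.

Seller: CNY 310458.12; buyer: CNY 13567.68

EXW: the seller makes goods available at their premises; the buyer bears all onward costs.
Seller's account: goods 310458.12 = 310458.12
Buyer's account: export clearance 78.13 + origin terminal 366.30 + freight 7793.55 + brokerage 76.49 + duty 4535.19 + delivery 718.02 = 13567.68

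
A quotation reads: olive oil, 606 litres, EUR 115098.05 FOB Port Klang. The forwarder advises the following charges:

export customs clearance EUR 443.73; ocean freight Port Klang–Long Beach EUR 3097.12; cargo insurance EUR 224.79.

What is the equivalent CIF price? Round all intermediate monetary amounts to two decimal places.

CIF price: EUR 118419.96

Not relevant to the conversion: export clearance — on the seller under both FOB and CIF; already in the FOB price and stays in the CIF price.
From FOB to CIF, the seller additionally bears: freight, insurance.
CIF price = 115098.05 + 3097.12 + 224.79 = 118419.96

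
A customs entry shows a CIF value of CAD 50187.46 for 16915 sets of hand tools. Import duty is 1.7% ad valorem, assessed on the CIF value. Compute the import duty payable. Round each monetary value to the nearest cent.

Import duty = 50187.46 × 1.7% = 853.19

Import duty: CAD 853.19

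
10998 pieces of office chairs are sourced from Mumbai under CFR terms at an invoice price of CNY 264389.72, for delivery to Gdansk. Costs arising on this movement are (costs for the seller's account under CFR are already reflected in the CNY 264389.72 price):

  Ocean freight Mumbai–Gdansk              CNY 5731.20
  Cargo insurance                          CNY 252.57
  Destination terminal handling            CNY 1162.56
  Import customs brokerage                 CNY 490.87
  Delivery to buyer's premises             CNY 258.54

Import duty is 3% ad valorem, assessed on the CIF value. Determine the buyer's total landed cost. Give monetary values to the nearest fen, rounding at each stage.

Total landed cost: CNY 274493.53

CFR: the seller pays costs through ocean freight to the destination port, but not insurance.
Already in the invoice (seller's account under CFR): freight — exclude.
CIF value = CFR price + insurance = 264389.72 + 252.57 = 264642.29
Import duty = 264642.29 × 3% = 7939.27
Buyer bears: insurance 252.57 + destination terminal 1162.56 + brokerage 490.87 + delivery 258.54 + duty 7939.27 = 10103.81
Landed cost = invoice 264389.72 + 10103.81 = 274493.53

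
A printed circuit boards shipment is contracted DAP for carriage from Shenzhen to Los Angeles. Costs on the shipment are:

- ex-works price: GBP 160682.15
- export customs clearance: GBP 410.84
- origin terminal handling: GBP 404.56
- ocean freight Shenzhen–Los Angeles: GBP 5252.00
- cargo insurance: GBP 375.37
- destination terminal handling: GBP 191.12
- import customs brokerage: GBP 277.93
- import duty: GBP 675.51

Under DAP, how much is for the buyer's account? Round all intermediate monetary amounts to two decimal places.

Buyer's account: GBP 953.44

DAP: the seller bears all costs to the named destination except import duty and clearance.
Seller's account: goods 160682.15 + export clearance 410.84 + origin terminal 404.56 + freight 5252.00 + insurance 375.37 + destination terminal 191.12 = 167316.04
Buyer's account: brokerage 277.93 + duty 675.51 = 953.44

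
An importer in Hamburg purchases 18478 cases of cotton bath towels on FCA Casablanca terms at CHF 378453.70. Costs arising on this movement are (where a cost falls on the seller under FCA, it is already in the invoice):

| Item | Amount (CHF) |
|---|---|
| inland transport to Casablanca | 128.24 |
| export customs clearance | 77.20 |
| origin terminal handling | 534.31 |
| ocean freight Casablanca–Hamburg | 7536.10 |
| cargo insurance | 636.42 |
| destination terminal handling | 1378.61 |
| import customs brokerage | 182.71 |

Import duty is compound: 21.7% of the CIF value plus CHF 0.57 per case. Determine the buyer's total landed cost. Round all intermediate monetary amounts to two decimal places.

FCA: the seller delivers export-cleared goods to the carrier; the buyer bears costs from that point.
Already in the invoice (seller's account under FCA): inland to port, export clearance — exclude.
CIF value = FCA price + origin terminal + freight + insurance = 378453.70 + 534.31 + 7536.10 + 636.42 = 387160.53
Ad valorem component: 387160.53 × 21.7% = 84013.84
Specific component: 18478 × 0.57 = 10532.46
Import duty = 84013.84 + 10532.46 = 94546.30
Buyer bears: origin terminal 534.31 + freight 7536.10 + insurance 636.42 + destination terminal 1378.61 + brokerage 182.71 + duty 94546.30 = 104814.45
Landed cost = invoice 378453.70 + 104814.45 = 483268.15

Total landed cost: CHF 483268.15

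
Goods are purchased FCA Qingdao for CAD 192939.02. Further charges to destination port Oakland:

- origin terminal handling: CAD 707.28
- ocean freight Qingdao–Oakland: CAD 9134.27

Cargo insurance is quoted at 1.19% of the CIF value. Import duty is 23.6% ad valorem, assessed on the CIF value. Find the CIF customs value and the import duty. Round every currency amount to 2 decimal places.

CIF value: CAD 205222.72; import duty: CAD 48432.56

Let C be the CIF value. C = FCA price + pre-shipment costs + freight + 1.19% × C
C − 1.19% × C = 192939.02 + 707.28 + 9134.27
0.9881 × C = 202780.57
C = 202780.57 / 0.9881 = 205222.72
Insurance premium = 1.19% × 205222.72 = 2442.15
Import duty = 205222.72 × 23.6% = 48432.56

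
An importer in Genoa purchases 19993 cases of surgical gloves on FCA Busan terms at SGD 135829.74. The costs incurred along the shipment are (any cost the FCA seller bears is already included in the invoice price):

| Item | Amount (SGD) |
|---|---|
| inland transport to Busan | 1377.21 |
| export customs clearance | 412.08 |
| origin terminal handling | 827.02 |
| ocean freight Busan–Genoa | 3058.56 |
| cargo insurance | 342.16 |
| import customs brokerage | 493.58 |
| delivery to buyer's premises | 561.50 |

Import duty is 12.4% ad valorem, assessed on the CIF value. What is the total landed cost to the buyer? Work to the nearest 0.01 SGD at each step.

Total landed cost: SGD 158479.69

FCA: the seller delivers export-cleared goods to the carrier; the buyer bears costs from that point.
Already in the invoice (seller's account under FCA): inland to port, export clearance — exclude.
CIF value = FCA price + origin terminal + freight + insurance = 135829.74 + 827.02 + 3058.56 + 342.16 = 140057.48
Import duty = 140057.48 × 12.4% = 17367.13
Buyer bears: origin terminal 827.02 + freight 3058.56 + insurance 342.16 + brokerage 493.58 + delivery 561.50 + duty 17367.13 = 22649.95
Landed cost = invoice 135829.74 + 22649.95 = 158479.69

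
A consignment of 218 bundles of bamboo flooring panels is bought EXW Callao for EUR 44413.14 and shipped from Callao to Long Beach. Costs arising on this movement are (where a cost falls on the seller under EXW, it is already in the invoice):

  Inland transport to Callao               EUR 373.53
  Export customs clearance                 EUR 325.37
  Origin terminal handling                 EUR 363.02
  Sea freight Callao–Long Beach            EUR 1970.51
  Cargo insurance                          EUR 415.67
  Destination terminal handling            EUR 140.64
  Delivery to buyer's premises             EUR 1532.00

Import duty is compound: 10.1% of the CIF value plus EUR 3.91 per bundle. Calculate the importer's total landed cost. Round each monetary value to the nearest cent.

EXW: the seller makes goods available at their premises; the buyer bears all onward costs.
CIF value = EXW price + inland to port + export clearance + origin terminal + freight + insurance = 44413.14 + 373.53 + 325.37 + 363.02 + 1970.51 + 415.67 = 47861.24
Ad valorem component: 47861.24 × 10.1% = 4833.99
Specific component: 218 × 3.91 = 852.38
Import duty = 4833.99 + 852.38 = 5686.37
Buyer bears: inland to port 373.53 + export clearance 325.37 + origin terminal 363.02 + freight 1970.51 + insurance 415.67 + destination terminal 140.64 + delivery 1532.00 + duty 5686.37 = 10807.11
Landed cost = invoice 44413.14 + 10807.11 = 55220.25

Total landed cost: EUR 55220.25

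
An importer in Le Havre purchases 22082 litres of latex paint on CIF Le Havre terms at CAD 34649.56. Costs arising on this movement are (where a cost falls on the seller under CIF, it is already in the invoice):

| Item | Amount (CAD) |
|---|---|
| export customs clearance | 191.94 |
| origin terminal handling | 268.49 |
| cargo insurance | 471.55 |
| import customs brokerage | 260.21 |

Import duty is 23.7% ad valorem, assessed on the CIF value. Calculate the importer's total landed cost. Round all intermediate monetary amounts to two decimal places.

CIF: the seller pays costs through ocean freight and marine insurance to the destination port.
Already in the invoice (seller's account under CIF): export clearance, origin terminal, insurance — exclude.
The CIF price already equals the CIF value: 34649.56
Import duty = 34649.56 × 23.7% = 8211.95
Buyer bears: brokerage 260.21 + duty 8211.95 = 8472.16
Landed cost = invoice 34649.56 + 8472.16 = 43121.72

Total landed cost: CAD 43121.72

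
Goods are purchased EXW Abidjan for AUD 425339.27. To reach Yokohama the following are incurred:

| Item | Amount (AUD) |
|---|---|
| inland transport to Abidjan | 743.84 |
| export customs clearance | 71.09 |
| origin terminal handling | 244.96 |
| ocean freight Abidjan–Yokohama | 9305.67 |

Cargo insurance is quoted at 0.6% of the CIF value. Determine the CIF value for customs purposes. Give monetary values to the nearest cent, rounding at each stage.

CIF value: AUD 438334.84

Let C be the CIF value. C = EXW price + pre-shipment costs + freight + 0.6% × C
C − 0.6% × C = 425339.27 + 743.84 + 71.09 + 244.96 + 9305.67
0.994 × C = 435704.83
C = 435704.83 / 0.994 = 438334.84
Insurance premium = 0.6% × 438334.84 = 2630.01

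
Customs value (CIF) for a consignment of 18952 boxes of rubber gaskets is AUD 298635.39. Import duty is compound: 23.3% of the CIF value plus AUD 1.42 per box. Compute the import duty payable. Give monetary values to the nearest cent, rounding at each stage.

Import duty: AUD 96493.89

Ad valorem component: 298635.39 × 23.3% = 69582.05
Specific component: 18952 × 1.42 = 26911.84
Import duty = 69582.05 + 26911.84 = 96493.89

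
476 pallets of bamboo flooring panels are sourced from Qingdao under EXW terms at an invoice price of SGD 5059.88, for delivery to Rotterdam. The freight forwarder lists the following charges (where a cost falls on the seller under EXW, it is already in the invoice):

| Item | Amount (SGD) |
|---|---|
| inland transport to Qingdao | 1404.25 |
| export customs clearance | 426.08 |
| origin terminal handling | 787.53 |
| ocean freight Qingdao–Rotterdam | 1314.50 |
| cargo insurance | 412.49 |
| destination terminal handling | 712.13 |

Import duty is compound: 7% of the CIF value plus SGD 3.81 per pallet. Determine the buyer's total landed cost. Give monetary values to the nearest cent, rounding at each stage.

EXW: the seller makes goods available at their premises; the buyer bears all onward costs.
CIF value = EXW price + inland to port + export clearance + origin terminal + freight + insurance = 5059.88 + 1404.25 + 426.08 + 787.53 + 1314.50 + 412.49 = 9404.73
Ad valorem component: 9404.73 × 7% = 658.33
Specific component: 476 × 3.81 = 1813.56
Import duty = 658.33 + 1813.56 = 2471.89
Buyer bears: inland to port 1404.25 + export clearance 426.08 + origin terminal 787.53 + freight 1314.50 + insurance 412.49 + destination terminal 712.13 + duty 2471.89 = 7528.87
Landed cost = invoice 5059.88 + 7528.87 = 12588.75

Total landed cost: SGD 12588.75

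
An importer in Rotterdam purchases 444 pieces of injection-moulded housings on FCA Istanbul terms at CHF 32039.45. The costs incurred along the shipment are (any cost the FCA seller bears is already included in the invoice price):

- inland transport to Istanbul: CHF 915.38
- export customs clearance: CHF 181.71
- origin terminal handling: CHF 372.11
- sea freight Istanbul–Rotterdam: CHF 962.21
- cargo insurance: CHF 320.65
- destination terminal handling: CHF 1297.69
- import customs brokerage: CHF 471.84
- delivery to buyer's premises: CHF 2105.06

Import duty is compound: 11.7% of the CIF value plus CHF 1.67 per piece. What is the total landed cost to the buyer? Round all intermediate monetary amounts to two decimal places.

FCA: the seller delivers export-cleared goods to the carrier; the buyer bears costs from that point.
Already in the invoice (seller's account under FCA): inland to port, export clearance — exclude.
CIF value = FCA price + origin terminal + freight + insurance = 32039.45 + 372.11 + 962.21 + 320.65 = 33694.42
Ad valorem component: 33694.42 × 11.7% = 3942.25
Specific component: 444 × 1.67 = 741.48
Import duty = 3942.25 + 741.48 = 4683.73
Buyer bears: origin terminal 372.11 + freight 962.21 + insurance 320.65 + destination terminal 1297.69 + brokerage 471.84 + delivery 2105.06 + duty 4683.73 = 10213.29
Landed cost = invoice 32039.45 + 10213.29 = 42252.74

Total landed cost: CHF 42252.74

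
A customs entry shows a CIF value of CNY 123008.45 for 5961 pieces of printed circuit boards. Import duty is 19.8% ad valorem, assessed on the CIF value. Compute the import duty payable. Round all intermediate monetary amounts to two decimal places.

Import duty: CNY 24355.67

Import duty = 123008.45 × 19.8% = 24355.67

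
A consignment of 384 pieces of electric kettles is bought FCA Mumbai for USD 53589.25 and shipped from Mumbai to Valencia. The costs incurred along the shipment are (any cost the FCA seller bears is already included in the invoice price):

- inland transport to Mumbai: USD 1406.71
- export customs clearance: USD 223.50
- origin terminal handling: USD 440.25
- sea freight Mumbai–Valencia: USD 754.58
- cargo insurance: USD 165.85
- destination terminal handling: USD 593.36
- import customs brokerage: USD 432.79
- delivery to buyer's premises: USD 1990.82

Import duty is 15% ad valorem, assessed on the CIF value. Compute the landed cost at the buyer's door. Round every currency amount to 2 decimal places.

FCA: the seller delivers export-cleared goods to the carrier; the buyer bears costs from that point.
Already in the invoice (seller's account under FCA): inland to port, export clearance — exclude.
CIF value = FCA price + origin terminal + freight + insurance = 53589.25 + 440.25 + 754.58 + 165.85 = 54949.93
Import duty = 54949.93 × 15% = 8242.49
Buyer bears: origin terminal 440.25 + freight 754.58 + insurance 165.85 + destination terminal 593.36 + brokerage 432.79 + delivery 1990.82 + duty 8242.49 = 12620.14
Landed cost = invoice 53589.25 + 12620.14 = 66209.39

Total landed cost: USD 66209.39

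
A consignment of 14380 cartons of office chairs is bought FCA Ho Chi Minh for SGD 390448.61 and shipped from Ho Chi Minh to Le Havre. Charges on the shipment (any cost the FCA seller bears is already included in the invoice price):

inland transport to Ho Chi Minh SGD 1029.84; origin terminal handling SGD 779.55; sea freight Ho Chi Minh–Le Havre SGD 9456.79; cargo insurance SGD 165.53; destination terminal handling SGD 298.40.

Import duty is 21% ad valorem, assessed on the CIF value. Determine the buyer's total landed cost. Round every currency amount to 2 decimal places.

FCA: the seller delivers export-cleared goods to the carrier; the buyer bears costs from that point.
Already in the invoice (seller's account under FCA): inland to port — exclude.
CIF value = FCA price + origin terminal + freight + insurance = 390448.61 + 779.55 + 9456.79 + 165.53 = 400850.48
Import duty = 400850.48 × 21% = 84178.60
Buyer bears: origin terminal 779.55 + freight 9456.79 + insurance 165.53 + destination terminal 298.40 + duty 84178.60 = 94878.87
Landed cost = invoice 390448.61 + 94878.87 = 485327.48

Total landed cost: SGD 485327.48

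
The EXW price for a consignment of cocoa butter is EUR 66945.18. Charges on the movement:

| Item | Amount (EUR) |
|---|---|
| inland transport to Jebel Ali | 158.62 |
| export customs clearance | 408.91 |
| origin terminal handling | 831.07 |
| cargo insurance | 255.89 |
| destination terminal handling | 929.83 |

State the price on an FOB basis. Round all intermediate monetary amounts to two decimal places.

Not relevant to the conversion: insurance, destination terminal — on the buyer under both terms; not part of either seller's price.
From EXW to FOB, the seller additionally bears: inland to port, export clearance, origin terminal.
FOB price = 66945.18 + 158.62 + 408.91 + 831.07 = 68343.78

FOB price: EUR 68343.78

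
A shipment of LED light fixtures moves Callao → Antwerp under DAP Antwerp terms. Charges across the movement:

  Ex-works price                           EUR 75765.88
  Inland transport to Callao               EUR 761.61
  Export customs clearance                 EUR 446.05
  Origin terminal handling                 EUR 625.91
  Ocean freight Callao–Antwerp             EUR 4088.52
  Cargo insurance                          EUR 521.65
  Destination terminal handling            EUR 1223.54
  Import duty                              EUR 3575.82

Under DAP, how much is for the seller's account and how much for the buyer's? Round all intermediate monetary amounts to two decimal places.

DAP: the seller bears all costs to the named destination except import duty and clearance.
Seller's account: goods 75765.88 + inland to port 761.61 + export clearance 446.05 + origin terminal 625.91 + freight 4088.52 + insurance 521.65 + destination terminal 1223.54 = 83433.16
Buyer's account: duty 3575.82 = 3575.82

Seller: EUR 83433.16; buyer: EUR 3575.82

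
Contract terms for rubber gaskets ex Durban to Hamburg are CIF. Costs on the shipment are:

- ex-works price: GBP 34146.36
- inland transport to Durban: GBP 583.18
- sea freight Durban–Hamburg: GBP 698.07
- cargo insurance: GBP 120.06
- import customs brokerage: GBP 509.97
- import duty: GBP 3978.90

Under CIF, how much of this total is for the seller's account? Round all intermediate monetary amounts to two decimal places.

CIF: the seller pays costs through ocean freight and marine insurance to the destination port.
Seller's account: goods 34146.36 + inland to port 583.18 + freight 698.07 + insurance 120.06 = 35547.67
Buyer's account: brokerage 509.97 + duty 3978.90 = 4488.87

Seller's account: GBP 35547.67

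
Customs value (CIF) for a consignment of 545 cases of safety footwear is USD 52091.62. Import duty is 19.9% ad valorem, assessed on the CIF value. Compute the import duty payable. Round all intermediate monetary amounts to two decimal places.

Import duty = 52091.62 × 19.9% = 10366.23

Import duty: USD 10366.23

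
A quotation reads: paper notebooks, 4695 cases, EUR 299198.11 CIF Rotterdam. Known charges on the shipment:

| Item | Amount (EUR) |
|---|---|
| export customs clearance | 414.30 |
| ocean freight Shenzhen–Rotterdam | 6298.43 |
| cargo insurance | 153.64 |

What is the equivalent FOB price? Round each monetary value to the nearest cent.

FOB price: EUR 292746.04

Not relevant to the conversion: export clearance — on the seller under both CIF and FOB; already in the CIF price and stays in the FOB price.
From CIF to FOB, the seller no longer bears: freight, insurance.
FOB price = 299198.11 − 6298.43 − 153.64 = 292746.04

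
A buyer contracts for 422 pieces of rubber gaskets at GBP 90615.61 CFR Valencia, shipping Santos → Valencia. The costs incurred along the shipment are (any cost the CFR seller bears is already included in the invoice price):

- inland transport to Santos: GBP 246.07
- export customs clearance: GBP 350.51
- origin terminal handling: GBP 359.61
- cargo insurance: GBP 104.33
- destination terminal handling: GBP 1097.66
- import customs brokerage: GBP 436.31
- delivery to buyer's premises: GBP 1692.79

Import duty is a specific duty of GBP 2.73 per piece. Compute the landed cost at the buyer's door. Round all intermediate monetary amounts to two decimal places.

Total landed cost: GBP 95098.76

CFR: the seller pays costs through ocean freight to the destination port, but not insurance.
Already in the invoice (seller's account under CFR): inland to port, export clearance, origin terminal — exclude.
CIF value = CFR price + insurance = 90615.61 + 104.33 = 90719.94
Import duty = 422 × 2.73 = 1152.06
Buyer bears: insurance 104.33 + destination terminal 1097.66 + brokerage 436.31 + delivery 1692.79 + duty 1152.06 = 4483.15
Landed cost = invoice 90615.61 + 4483.15 = 95098.76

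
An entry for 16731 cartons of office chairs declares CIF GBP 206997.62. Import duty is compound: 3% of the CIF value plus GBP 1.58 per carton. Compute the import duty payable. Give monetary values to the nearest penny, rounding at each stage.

Ad valorem component: 206997.62 × 3% = 6209.93
Specific component: 16731 × 1.58 = 26434.98
Import duty = 6209.93 + 26434.98 = 32644.91

Import duty: GBP 32644.91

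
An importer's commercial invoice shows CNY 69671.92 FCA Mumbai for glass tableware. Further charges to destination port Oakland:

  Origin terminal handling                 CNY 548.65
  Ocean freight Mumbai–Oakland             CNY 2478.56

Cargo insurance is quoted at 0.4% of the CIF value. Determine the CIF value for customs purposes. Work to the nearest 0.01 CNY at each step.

CIF value: CNY 72991.09

Let C be the CIF value. C = FCA price + pre-shipment costs + freight + 0.4% × C
C − 0.4% × C = 69671.92 + 548.65 + 2478.56
0.996 × C = 72699.13
C = 72699.13 / 0.996 = 72991.09
Insurance premium = 0.4% × 72991.09 = 291.96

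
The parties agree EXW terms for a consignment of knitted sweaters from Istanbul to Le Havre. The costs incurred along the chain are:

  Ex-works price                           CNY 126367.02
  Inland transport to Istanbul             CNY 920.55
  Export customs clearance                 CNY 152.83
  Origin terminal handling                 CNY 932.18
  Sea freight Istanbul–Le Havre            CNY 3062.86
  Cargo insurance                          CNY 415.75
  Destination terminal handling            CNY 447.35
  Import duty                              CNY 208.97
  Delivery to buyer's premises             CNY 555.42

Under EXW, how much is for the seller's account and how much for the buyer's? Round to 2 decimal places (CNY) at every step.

Seller: CNY 126367.02; buyer: CNY 6695.91

EXW: the seller makes goods available at their premises; the buyer bears all onward costs.
Seller's account: goods 126367.02 = 126367.02
Buyer's account: inland to port 920.55 + export clearance 152.83 + origin terminal 932.18 + freight 3062.86 + insurance 415.75 + destination terminal 447.35 + duty 208.97 + delivery 555.42 = 6695.91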